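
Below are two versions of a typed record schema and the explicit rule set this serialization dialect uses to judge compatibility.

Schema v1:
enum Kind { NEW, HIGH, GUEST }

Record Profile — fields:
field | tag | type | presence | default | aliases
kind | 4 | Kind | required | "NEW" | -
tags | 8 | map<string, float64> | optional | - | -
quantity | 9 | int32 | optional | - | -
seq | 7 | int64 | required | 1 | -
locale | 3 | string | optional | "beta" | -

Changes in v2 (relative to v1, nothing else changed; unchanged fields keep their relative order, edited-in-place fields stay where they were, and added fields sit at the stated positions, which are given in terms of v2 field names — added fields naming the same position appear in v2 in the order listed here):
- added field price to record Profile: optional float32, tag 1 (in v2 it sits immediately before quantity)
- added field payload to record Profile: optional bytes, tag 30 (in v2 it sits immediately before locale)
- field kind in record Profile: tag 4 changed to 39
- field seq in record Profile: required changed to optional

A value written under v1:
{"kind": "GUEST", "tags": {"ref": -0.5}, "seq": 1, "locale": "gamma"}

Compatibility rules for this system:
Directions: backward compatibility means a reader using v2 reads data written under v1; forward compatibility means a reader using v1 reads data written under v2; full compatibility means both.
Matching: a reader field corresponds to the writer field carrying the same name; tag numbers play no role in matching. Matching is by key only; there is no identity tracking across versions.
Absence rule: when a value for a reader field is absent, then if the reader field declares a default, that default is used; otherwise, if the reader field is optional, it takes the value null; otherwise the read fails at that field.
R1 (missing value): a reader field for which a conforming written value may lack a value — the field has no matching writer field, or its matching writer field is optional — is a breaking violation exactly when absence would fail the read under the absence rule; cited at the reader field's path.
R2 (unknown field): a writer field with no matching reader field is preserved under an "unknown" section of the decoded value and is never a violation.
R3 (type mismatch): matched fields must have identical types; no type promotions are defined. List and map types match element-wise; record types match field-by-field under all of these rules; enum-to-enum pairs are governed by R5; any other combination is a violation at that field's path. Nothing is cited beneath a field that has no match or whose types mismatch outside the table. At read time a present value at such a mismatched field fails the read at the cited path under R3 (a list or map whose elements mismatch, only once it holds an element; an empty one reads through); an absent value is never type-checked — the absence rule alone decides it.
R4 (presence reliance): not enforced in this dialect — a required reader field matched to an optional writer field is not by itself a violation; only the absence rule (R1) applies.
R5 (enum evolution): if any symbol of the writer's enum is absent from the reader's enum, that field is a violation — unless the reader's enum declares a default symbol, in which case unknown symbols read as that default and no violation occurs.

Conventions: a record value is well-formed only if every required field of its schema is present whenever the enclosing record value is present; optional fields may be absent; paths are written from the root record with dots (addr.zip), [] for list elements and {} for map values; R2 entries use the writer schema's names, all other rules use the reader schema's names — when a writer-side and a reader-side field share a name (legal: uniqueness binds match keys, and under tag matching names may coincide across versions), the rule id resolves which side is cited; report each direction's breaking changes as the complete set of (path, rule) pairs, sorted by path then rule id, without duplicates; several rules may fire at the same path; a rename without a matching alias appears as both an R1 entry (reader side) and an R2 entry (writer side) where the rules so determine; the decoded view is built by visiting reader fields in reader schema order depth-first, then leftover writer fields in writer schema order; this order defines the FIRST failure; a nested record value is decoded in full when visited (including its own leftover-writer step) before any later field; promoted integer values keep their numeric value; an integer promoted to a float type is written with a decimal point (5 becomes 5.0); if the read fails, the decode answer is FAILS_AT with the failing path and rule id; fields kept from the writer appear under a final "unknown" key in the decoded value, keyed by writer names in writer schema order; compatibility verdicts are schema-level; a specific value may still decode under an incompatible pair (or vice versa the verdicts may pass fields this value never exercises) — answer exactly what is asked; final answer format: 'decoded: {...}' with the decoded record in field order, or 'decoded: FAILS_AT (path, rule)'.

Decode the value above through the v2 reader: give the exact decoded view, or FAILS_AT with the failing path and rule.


arrows below run writer -> reader for Profile
migrating the Profile value to v2:
  kind := "GUEST"
  tags := {"ref": -0.5}
  price := null (absent, optional -> null)
  quantity := null (absent, optional -> null)
  seq := 1
  payload := null (absent, optional -> null)
  locale := "gamma"
  => decoded: {"kind": "GUEST", "tags": {"ref": -0.5}, "price": null, "quantity": null, "seq": 1, "payload": null, "locale": "gamma"}
ruling out the remaining Profile differences:
  field kind in record Profile: tag 4 changed to 39 -> triggers nothing under the printed rules; the Profile answer is the same either way
  field seq in record Profile: required changed to optional -> triggers nothing under the printed rules; the Profile answer is the same either way

decoded: {"kind": "GUEST", "tags": {"ref": -0.5}, "price": null, "quantity": null, "seq": 1, "payload": null, "locale": "gamma"}


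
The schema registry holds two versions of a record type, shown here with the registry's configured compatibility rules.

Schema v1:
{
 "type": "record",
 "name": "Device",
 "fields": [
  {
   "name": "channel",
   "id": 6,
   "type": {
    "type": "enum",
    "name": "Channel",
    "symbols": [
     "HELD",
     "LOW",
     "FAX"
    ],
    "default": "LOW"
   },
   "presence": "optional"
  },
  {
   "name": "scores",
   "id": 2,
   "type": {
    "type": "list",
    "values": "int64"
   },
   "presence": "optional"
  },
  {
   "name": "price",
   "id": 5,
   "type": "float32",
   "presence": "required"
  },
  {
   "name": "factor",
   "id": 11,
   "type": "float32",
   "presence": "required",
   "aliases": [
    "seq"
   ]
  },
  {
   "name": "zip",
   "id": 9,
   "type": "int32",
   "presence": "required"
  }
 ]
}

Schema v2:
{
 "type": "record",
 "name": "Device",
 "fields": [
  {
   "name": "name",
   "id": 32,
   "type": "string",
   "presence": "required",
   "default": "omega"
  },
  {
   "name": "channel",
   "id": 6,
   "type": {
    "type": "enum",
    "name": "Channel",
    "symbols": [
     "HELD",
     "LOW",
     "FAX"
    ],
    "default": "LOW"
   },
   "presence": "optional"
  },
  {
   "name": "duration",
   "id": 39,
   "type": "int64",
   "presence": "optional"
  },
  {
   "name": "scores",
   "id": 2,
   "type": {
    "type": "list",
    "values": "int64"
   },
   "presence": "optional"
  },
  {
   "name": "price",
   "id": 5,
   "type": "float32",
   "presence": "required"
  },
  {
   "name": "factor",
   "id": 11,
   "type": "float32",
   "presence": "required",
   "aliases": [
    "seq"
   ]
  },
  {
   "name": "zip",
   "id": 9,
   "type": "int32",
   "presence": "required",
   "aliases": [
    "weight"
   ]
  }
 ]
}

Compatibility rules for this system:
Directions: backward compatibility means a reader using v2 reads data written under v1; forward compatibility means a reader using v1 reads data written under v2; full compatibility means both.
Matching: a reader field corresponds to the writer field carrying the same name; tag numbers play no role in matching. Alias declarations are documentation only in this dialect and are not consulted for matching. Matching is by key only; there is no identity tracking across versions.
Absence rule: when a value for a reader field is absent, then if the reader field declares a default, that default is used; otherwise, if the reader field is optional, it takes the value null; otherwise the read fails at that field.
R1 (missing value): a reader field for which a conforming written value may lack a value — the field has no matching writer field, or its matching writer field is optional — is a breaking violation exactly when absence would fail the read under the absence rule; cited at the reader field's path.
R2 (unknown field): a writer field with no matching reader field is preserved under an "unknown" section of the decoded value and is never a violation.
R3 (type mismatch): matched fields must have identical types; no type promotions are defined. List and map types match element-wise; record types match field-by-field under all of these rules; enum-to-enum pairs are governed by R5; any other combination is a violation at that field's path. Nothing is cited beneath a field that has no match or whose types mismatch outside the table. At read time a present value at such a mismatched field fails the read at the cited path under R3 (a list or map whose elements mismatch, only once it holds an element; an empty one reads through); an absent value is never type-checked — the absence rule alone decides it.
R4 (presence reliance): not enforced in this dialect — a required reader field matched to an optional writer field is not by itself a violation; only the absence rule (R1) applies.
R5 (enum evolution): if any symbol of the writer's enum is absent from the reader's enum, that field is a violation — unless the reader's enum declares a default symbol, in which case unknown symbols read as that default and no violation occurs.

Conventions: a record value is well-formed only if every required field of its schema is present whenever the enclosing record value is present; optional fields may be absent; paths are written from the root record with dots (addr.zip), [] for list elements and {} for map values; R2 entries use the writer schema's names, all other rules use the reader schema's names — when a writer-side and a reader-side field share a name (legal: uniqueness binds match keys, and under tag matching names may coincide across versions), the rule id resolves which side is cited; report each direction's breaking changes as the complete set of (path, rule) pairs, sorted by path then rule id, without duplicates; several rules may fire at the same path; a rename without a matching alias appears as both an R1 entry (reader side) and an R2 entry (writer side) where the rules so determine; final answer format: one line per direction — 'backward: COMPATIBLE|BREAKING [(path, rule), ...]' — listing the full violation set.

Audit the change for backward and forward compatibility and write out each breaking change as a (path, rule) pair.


in Device below, arrows point writer -> reader
backward pass over Device, reader schema v2, writer schema v1:
  name: no writer match
  Channel -> Channel, writer optional: channel aligns to channel
  duration: no writer match
  list<int64> -> list<int64>, writer optional: scores aligns to scores
  float32 -> float32, writer required: price aligns to price
  float32 -> float32, writer required: factor aligns to factor
  int32 -> int32, writer required: zip aligns to zip
  nothing fires on Device: backward is COMPATIBLE
forward pass over Device, reader schema v1, writer schema v2:
  Channel -> Channel, writer optional: channel aligns to channel
  list<int64> -> list<int64>, writer optional: scores aligns to scores
  float32 -> float32, writer required: price aligns to price
  float32 -> float32, writer required: factor aligns to factor
  int32 -> int32, writer required: zip aligns to zip
  writer field name has no reader counterpart
  writer field duration has no reader counterpart
  nothing fires on Device: forward is COMPATIBLE

backward: COMPATIBLE []; forward: COMPATIBLE []


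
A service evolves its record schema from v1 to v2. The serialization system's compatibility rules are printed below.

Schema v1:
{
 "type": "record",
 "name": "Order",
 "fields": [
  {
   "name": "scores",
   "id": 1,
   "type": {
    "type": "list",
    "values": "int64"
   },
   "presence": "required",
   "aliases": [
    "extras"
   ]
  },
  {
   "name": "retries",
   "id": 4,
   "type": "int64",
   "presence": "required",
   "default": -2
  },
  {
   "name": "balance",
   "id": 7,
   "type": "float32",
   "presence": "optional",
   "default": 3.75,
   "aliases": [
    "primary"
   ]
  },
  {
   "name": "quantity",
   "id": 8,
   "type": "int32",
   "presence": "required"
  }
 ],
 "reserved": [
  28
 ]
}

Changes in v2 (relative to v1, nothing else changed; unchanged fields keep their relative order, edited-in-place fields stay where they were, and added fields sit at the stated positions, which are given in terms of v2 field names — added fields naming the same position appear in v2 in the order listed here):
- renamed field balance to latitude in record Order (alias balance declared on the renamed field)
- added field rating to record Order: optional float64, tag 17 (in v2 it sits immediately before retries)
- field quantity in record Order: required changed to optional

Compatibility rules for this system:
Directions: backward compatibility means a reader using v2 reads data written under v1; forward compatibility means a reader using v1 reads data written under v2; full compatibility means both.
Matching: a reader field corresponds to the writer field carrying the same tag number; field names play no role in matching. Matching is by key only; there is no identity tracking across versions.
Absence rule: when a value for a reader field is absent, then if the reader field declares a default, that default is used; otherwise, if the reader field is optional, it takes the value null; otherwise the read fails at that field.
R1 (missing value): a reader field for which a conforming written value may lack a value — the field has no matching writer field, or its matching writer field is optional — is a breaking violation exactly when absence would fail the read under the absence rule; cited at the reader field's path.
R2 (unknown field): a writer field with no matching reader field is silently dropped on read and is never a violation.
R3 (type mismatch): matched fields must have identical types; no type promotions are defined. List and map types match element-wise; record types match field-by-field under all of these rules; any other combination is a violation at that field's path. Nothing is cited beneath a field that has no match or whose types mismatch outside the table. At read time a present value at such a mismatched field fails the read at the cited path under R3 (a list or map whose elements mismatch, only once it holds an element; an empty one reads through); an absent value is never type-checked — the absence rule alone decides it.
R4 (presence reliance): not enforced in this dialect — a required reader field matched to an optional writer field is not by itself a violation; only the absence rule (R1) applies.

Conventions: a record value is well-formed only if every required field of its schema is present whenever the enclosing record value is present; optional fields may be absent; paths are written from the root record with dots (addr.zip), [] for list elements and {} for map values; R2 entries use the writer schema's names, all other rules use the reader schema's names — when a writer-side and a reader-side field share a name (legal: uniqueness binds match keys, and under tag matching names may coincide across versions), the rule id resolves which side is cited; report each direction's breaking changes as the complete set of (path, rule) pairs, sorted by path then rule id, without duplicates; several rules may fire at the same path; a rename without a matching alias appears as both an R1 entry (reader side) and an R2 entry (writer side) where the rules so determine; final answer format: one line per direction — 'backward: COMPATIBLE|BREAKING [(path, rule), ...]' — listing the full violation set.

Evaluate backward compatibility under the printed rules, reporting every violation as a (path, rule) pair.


the writer's type comes first in each Order pair
backward analysis of Order with v2 as reader and v1 as writer:
  scores: paired with writer scores (list<int64> -> list<int64>; writer required)
  no writer field matches reader rating
  retries: paired with writer retries (int64 -> int64; writer required)
  latitude: paired with writer balance (float32 -> float32; writer optional)
  quantity: paired with writer quantity (int32 -> int32; writer required)
  => no violations; backward on Order: COMPATIBLE
the other Order changes do not affect what is asked:
  renamed field balance to latitude in record Order (alias balance declared on the renamed field) -> no rule fires on it in Order's dialect; the asked verdict holds
  added field rating to record Order: optional float64, tag 17 (in v2 it sits immediately before retries) -> no rule fires on it in Order's dialect; the asked verdict holds
  field quantity in record Order: required changed to optional -> affects forward compatibility only, which is not asked

backward: COMPATIBLE []


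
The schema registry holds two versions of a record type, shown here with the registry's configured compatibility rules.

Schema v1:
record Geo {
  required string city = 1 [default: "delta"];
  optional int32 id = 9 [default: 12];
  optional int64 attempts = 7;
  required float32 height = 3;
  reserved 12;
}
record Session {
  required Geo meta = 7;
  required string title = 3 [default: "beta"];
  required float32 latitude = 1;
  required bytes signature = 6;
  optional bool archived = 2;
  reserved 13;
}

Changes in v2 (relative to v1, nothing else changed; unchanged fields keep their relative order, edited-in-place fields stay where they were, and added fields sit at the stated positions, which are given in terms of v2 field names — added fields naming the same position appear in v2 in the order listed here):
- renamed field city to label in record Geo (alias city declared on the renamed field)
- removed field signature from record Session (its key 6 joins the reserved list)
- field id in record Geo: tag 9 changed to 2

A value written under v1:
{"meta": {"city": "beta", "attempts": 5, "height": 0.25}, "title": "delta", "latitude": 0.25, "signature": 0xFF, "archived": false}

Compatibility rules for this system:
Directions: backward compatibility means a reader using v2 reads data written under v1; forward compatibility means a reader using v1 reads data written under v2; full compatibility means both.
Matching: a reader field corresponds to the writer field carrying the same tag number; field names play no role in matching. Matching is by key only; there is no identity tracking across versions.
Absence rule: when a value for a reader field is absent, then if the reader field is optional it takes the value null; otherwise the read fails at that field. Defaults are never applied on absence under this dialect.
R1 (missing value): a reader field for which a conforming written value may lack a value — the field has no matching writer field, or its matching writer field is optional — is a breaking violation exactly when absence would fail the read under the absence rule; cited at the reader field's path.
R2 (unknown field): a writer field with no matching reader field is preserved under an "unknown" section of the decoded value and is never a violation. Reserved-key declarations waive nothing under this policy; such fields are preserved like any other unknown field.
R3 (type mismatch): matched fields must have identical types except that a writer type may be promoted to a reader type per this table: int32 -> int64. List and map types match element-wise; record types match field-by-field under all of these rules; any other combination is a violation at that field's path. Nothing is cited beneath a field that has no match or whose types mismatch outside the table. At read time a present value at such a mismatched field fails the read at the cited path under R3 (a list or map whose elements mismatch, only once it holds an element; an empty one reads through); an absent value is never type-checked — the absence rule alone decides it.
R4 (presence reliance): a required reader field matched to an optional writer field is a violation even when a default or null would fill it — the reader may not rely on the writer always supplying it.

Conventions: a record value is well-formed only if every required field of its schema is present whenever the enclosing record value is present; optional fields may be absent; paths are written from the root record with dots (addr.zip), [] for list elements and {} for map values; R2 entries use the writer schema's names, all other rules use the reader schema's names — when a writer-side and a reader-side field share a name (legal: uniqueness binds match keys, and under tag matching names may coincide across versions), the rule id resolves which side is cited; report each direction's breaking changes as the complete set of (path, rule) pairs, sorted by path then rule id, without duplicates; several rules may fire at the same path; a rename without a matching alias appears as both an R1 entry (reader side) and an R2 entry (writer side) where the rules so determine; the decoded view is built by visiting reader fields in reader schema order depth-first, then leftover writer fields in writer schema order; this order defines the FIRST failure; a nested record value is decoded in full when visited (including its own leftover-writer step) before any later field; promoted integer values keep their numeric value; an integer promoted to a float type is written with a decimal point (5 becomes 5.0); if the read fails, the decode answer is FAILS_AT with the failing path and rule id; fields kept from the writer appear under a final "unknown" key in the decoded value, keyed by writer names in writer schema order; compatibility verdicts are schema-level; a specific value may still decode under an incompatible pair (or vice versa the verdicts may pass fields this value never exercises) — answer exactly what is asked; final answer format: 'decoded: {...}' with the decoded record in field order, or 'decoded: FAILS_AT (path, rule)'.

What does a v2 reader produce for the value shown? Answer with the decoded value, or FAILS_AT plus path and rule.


the writer's type comes first in each Session pair
decoding the Session value with the v2 reader:
  meta.label := "beta" (from writer city)
  meta.id := null (missing; optional => null)
  meta.attempts := 5
  meta.height := 0.25
  title := "delta"
  latitude := 0.25
  archived := false
  writer signature: kept under "unknown"
  => decoded: {"meta": {"label": "beta", "id": null, "attempts": 5, "height": 0.25}, "title": "delta", "latitude": 0.25, "archived": false, "unknown": {"signature": 0xFF}}
remaining Session differences; none change what is asked:
  field id in record Geo: tag 9 changed to 2 -> no rule fires on it and the decoded Session view is identical with or without it

decoded: {"meta": {"label": "beta", "id": null, "attempts": 5, "height": 0.25}, "title": "delta", "latitude": 0.25, "archived": false, "unknown": {"signature": 0xFF}}


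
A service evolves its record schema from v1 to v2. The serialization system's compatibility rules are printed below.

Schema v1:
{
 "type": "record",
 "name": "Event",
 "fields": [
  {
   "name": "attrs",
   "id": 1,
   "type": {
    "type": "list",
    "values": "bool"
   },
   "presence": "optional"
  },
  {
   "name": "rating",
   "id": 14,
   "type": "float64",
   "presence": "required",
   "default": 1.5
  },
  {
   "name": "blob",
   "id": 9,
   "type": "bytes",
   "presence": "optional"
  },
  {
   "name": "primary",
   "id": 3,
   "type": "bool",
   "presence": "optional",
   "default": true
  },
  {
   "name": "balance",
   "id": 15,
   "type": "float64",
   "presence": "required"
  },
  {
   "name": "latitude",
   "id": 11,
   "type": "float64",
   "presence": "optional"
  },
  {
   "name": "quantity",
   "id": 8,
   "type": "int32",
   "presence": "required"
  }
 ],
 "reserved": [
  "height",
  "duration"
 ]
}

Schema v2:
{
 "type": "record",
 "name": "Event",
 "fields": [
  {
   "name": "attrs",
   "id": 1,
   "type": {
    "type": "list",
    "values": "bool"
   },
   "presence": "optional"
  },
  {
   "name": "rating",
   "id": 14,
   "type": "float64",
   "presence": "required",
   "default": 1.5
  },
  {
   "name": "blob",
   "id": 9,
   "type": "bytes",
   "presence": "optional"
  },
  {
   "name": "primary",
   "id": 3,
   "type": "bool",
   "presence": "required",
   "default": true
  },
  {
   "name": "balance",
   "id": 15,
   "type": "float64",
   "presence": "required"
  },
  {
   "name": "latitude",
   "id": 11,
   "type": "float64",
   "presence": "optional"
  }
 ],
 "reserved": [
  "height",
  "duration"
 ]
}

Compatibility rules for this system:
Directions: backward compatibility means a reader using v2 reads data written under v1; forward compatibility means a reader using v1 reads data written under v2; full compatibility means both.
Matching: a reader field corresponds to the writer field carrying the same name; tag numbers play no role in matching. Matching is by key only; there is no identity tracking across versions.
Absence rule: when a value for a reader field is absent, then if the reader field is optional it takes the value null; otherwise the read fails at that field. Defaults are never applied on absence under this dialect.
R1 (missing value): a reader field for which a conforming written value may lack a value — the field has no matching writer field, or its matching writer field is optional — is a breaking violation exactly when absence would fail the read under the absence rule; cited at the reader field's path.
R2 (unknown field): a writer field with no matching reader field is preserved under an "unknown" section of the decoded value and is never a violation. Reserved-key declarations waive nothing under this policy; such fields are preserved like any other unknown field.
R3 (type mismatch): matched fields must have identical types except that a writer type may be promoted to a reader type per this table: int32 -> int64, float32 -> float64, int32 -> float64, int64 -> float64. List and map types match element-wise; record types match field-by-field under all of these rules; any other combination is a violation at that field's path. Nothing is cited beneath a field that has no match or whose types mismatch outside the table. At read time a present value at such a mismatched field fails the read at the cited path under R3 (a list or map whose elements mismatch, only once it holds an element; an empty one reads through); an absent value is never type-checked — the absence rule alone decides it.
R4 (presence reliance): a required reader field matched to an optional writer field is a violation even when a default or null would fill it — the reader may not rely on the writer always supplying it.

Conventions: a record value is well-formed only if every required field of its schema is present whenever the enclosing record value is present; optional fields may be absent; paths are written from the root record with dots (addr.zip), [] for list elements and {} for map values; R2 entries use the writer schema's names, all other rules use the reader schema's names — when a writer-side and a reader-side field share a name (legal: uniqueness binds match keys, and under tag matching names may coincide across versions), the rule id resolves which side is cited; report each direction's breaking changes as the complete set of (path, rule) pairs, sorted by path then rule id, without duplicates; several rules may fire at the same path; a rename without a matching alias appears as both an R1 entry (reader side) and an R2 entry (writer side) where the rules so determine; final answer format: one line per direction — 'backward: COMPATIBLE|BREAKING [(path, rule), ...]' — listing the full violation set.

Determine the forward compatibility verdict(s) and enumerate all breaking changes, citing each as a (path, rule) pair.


forward: BREAKING [(quantity, R1)]

arrows below run writer -> reader for Event
forward pass over Event, reader schema v1, writer schema v2:
  list<bool> -> list<bool>, writer optional: attrs aligns to attrs
  float64 -> float64, writer required: rating aligns to rating
  bytes -> bytes, writer optional: blob aligns to blob
  bool -> bool, writer required: primary aligns to primary
  float64 -> float64, writer required: balance aligns to balance
  float64 -> float64, writer optional: latitude aligns to latitude
  quantity: no writer-side match
  rule R1 violated at quantity
  => forward: BREAKING (1)
diffs on Event not affecting the asked answer:
  field primary in record Event: optional changed to required -> matters only for Event's backward compatibility — outside the asked direction


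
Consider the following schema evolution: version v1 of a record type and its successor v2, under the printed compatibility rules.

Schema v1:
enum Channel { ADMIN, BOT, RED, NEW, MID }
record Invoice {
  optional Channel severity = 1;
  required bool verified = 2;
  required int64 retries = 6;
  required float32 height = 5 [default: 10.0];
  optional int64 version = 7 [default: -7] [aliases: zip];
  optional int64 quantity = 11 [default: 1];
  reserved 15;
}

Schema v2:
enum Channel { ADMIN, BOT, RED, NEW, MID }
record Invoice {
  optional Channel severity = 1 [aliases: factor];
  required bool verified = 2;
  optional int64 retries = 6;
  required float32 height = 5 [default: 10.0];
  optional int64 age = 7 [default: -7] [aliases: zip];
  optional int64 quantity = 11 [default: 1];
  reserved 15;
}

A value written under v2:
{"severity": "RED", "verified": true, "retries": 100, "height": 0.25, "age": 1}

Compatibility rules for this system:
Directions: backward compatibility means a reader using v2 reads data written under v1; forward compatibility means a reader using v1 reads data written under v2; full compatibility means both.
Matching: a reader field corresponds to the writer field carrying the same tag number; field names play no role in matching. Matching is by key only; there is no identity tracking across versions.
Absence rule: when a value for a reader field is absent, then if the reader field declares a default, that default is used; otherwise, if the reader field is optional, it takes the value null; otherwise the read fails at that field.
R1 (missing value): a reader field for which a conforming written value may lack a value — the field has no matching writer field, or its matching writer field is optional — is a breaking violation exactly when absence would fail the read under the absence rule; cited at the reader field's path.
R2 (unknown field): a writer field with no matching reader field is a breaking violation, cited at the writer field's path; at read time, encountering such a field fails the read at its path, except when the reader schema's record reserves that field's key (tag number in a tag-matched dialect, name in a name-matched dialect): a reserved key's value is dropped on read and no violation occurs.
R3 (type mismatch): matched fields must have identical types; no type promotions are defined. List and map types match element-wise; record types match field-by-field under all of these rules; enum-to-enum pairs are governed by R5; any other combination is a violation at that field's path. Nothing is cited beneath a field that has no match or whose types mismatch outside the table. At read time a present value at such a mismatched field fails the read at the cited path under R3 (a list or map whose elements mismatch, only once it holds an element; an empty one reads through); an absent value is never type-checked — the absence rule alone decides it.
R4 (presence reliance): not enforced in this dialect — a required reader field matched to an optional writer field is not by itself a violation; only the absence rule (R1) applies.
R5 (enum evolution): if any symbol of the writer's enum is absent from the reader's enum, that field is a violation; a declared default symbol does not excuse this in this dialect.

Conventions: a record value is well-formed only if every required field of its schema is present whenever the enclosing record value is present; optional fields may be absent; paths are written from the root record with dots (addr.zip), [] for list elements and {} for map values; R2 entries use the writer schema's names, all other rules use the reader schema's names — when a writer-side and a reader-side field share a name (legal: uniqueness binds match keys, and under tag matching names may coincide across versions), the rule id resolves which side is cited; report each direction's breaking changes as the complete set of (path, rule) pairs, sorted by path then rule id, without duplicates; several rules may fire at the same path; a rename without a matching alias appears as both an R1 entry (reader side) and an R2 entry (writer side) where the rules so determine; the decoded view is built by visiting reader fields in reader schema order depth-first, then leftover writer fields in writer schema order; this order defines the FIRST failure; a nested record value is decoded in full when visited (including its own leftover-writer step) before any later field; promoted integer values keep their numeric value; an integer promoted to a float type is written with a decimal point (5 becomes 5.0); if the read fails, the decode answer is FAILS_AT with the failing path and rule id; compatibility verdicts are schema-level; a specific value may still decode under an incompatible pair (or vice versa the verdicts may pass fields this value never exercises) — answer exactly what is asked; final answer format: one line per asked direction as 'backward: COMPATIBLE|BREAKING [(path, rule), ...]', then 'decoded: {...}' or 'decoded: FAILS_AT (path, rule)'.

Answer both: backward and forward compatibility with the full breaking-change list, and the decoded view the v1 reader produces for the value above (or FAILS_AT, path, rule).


backward: COMPATIBLE []; forward: BREAKING [(retries, R1)]; decoded: {"severity": "RED", "verified": true, "retries": 100, "height": 0.25, "version": 1, "quantity": 1}

arrows below run writer -> reader for Invoice
checking backward for Invoice: reader v2 against writer v1:
  severity: Channel -> Channel, writer optional; from severity
  verified: bool -> bool, writer required; from verified
  retries: int64 -> int64, writer required; from retries
  height: float32 -> float32, writer required; from height
  age: int64 -> int64, writer optional; from version
  quantity: int64 -> int64, writer optional; from quantity
  => backward: COMPATIBLE
checking forward for Invoice: reader v1 against writer v2:
  severity: Channel -> Channel, writer optional; from severity
  verified: bool -> bool, writer required; from verified
  retries: int64 -> int64, writer optional; from retries
  height: float32 -> float32, writer required; from height
  version: int64 -> int64, writer optional; from age
  quantity: int64 -> int64, writer optional; from quantity
  R1 fires at retries
  => forward verdict for Invoice: BREAKING, 1 violation(s)
migrating the Invoice value to v1:
  severity := "RED"
  verified := true
  retries := 100
  height := 0.25
  version := 1 (from writer age)
  quantity := 1 (missing; default applied)
  => decoded: {"severity": "RED", "verified": true, "retries": 100, "height": 0.25, "version": 1, "quantity": 1}


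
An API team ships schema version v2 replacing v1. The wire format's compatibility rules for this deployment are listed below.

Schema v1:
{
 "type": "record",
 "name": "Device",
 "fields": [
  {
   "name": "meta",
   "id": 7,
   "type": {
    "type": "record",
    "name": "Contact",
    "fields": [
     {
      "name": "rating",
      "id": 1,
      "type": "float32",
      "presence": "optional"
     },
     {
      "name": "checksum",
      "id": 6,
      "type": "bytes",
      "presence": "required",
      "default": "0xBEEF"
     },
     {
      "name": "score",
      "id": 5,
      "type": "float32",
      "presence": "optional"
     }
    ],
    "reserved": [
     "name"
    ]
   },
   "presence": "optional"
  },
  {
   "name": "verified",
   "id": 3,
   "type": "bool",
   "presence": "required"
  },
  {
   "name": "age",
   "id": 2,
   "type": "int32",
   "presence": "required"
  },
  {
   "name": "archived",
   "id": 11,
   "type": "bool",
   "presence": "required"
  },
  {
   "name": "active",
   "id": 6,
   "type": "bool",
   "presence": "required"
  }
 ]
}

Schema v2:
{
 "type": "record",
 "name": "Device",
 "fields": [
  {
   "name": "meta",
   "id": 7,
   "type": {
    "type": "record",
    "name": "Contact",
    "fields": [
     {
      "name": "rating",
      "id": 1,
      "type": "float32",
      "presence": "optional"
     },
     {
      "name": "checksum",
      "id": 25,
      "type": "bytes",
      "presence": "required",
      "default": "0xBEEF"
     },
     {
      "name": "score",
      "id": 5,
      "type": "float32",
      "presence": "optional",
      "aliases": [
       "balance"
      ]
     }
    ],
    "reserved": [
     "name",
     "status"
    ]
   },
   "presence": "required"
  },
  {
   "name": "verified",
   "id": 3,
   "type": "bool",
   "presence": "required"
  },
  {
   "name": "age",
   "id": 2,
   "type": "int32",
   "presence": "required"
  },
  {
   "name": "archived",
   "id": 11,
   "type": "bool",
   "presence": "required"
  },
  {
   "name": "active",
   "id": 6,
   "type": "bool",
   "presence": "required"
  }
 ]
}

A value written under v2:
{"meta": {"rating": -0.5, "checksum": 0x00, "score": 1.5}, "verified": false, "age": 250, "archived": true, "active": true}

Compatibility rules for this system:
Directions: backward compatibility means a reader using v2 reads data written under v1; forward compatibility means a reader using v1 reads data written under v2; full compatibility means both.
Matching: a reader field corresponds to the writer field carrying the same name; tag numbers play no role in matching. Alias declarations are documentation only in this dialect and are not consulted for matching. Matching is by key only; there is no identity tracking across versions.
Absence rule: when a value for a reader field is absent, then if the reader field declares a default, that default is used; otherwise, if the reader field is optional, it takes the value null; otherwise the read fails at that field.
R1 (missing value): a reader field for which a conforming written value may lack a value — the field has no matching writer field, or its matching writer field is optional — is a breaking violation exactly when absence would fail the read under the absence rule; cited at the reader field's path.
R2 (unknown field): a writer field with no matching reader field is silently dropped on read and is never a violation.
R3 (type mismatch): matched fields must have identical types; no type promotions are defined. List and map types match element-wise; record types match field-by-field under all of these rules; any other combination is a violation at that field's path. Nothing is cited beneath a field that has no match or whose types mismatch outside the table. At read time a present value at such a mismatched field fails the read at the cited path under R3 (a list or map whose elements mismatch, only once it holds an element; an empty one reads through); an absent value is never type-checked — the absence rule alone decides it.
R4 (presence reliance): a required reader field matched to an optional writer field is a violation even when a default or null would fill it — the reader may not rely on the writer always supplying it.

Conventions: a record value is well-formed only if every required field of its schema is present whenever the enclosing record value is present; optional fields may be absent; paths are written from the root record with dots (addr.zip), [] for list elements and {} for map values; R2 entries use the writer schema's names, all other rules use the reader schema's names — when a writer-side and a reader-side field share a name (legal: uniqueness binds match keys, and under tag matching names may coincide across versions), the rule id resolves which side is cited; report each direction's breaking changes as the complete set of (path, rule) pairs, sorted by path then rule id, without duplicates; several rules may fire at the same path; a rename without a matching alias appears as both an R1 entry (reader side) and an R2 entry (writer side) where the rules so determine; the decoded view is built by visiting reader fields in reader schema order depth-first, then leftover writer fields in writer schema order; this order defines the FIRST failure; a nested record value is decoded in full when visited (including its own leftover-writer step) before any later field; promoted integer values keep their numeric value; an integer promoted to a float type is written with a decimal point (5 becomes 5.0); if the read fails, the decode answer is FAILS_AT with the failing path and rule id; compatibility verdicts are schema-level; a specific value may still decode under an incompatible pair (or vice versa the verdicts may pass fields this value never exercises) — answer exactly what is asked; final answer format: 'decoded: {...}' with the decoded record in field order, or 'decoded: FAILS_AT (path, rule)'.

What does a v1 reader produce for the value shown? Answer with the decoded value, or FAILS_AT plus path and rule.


arrows below run writer -> reader for Device
decoding the Device value with the v1 reader:
  meta.rating := -0.5
  meta.checksum := 0x00
  meta.score := 1.5
  verified := false
  age := 250
  archived := true
  active := true
  => decoded: {"meta": {"rating": -0.5, "checksum": 0x00, "score": 1.5}, "verified": false, "age": 250, "archived": true, "active": true}
the rest of the Device diff is inert for this question:
  field checksum in record Contact: tag 6 changed to 25 -> triggers nothing under the printed rules; the Device answer is the same either way
  field meta in record Device: optional changed to required -> shifts the Device verdicts, not this decode

decoded: {"meta": {"rating": -0.5, "checksum": 0x00, "score": 1.5}, "verified": false, "age": 250, "archived": true, "active": true}
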